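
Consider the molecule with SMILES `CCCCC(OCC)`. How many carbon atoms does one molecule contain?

7

Atom tally by fragment:
  CH3 → C:1 H:3
  CH2 → C:1 H:2
  CH2 → C:1 H:2
  CH2 → C:1 H:2
  CH2OC2H5 → C:3 H:7 O:1
Element totals:
  C: 7
  H: 16
  O: 1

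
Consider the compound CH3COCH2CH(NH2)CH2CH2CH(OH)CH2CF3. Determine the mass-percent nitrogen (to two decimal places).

6.16%

Atom tally by fragment:
  CH3COCH2 → C:3 H:5 O:1
  CH(NH2) → C:1 H:3 N:1
  CH2 → C:1 H:2
  CH2 → C:1 H:2
  CH(OH) → C:1 H:2 O:1
  CH2CF3 → C:2 H:2 F:3
Element totals:
  C: 9
  H: 16
  F: 3
  N: 1
  O: 2
Molecular formula: C9H16F3NO2.
Molar mass = 227.226 g/mol.
Mass from N: 1 × 14.007 = 14.007 g/mol.
%N = 14.007 / 227.226 × 100 = 6.16%.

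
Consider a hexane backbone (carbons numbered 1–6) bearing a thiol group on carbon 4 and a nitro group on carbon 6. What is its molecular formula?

C6H13NO2S

Atom tally by fragment:
  CH3 → C:1 H:3
  CH2 → C:1 H:2
  CH2 → C:1 H:2
  CH(SH) → C:1 H:2 S:1
  CH2 → C:1 H:2
  CH2NO2 → C:1 H:2 N:1 O:2
Element totals:
  C: 6
  H: 13
  N: 1
  O: 2
  S: 1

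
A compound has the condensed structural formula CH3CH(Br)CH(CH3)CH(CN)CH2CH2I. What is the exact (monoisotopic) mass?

328.9276

Atom tally by fragment:
  CH3 → C:1 H:3
  CH(Br) → C:1 H:1 Br:1
  CH(CH3) → C:2 H:4
  CH(CN) → C:2 H:1 N:1
  CH2 → C:1 H:2
  CH2I → C:1 H:2 I:1
Element totals:
  C: 8
  H: 13
  Br: 1
  I: 1
  N: 1
Molecular formula: C8H13BrIN.
  M = 8(12.0) + 13(1.007825) + 78.918338 + 126.904472 + 14.003074
    = 96.000000 + 13.101725 + 78.918338 + 126.904472 + 14.003074 = 328.927609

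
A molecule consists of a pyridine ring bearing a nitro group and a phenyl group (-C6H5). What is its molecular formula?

Atom tally by fragment:
  pyridine ring core → C:5 H:5 N:1
  (− 2 ring H displaced by substituents)
  + NO2 → N:1 O:2
  + C6H5 → C:6 H:5
Element totals:
  C: 11
  H: 8
  N: 2
  O: 2

C11H8N2O2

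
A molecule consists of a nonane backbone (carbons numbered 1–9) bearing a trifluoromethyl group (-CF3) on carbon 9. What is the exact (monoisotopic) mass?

196.1439

Atom tally by fragment:
  CH3 → C:1 H:3
  CH2 → C:1 H:2
  CH2 → C:1 H:2
  CH2 → C:1 H:2
  CH2 → C:1 H:2
  CH2 → C:1 H:2
  CH2 → C:1 H:2
  CH2 → C:1 H:2
  CH2CF3 → C:2 H:2 F:3
Element totals:
  C: 10
  H: 19
  F: 3
Molecular formula: C10H19F3.
  M = 10(12.0) + 19(1.007825) + 3(18.998403)
    = 120.000000 + 19.148675 + 56.995209 = 196.143884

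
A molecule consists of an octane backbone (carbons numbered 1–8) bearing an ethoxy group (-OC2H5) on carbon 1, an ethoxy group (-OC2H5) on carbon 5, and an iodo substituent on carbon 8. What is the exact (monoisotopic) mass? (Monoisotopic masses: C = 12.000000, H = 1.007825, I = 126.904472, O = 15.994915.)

Atom tally by fragment:
  C2H5OCH2 → C:3 H:7 O:1
  CH2 → C:1 H:2
  CH2 → C:1 H:2
  CH2 → C:1 H:2
  CH(OC2H5) → C:3 H:6 O:1
  CH2 → C:1 H:2
  CH2 → C:1 H:2
  CH2I → C:1 H:2 I:1
Element totals:
  C: 12
  H: 25
  I: 1
  O: 2
Molecular formula: C12H25IO2.
  M = 12(12.0) + 25(1.007825) + 126.904472 + 2(15.994915)
    = 144.000000 + 25.195625 + 126.904472 + 31.989830 = 328.089927

328.0899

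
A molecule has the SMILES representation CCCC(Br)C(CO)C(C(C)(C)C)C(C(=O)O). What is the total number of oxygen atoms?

Atom tally by fragment:
  CH3 → C:1 H:3
  CH2 → C:1 H:2
  CH2 → C:1 H:2
  CH(Br) → C:1 H:1 Br:1
  CH(CH2OH) → C:2 H:4 O:1
  CH(C(CH3)3) → C:5 H:10
  CH2COOH → C:2 H:3 O:2
Element totals:
  C: 13
  H: 25
  Br: 1
  O: 3

3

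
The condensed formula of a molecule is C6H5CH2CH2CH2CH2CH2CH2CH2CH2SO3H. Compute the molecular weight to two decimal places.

Atom tally by fragment:
  C6H5CH2 → C:7 H:7
  CH2 → C:1 H:2
  CH2 → C:1 H:2
  CH2 → C:1 H:2
  CH2 → C:1 H:2
  CH2 → C:1 H:2
  CH2 → C:1 H:2
  CH2SO3H → C:1 H:3 S:1 O:3
Element totals:
  C: 14
  H: 22
  O: 3
  S: 1
Molecular formula: C14H22O3S.
  M = 14(12.011) + 22(1.008) + 3(15.999) + 32.06
    = 168.154 + 22.176 + 47.997 + 32.060 = 270.387

270.39 g/mol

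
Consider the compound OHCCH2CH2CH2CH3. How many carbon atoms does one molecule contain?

Element totals:
  C: 5
  H: 10
  O: 1

5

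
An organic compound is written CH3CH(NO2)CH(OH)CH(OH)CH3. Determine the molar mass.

149.15 g/mol

Element totals:
  C: 5
  H: 11
  N: 1
  O: 4
Molecular formula: C5H11NO4.
  M = 5(12.011) + 11(1.008) + 14.007 + 4(15.999)
    = 60.055 + 11.088 + 14.007 + 63.996 = 149.146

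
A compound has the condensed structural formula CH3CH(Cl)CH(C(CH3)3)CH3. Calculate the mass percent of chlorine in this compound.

Element totals:
  C: 8
  H: 17
  Cl: 1
Molecular formula: C8H17Cl.
Molar mass = 148.674 g/mol.
Mass from Cl: 1 × 35.45 = 35.450 g/mol.
%Cl = 35.450 / 148.674 × 100 = 23.84%.

23.84%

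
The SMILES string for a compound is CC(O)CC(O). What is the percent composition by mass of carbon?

53.31%

Atom tally by fragment:
  CH3 → C:1 H:3
  CH(OH) → C:1 H:2 O:1
  CH2 → C:1 H:2
  CH2OH → C:1 H:3 O:1
Element totals:
  C: 4
  H: 10
  O: 2
Molecular formula: C4H10O2.
Molar mass = 90.122 g/mol.
Mass from C: 4 × 12.011 = 48.044 g/mol.
%C = 48.044 / 90.122 × 100 = 53.31%.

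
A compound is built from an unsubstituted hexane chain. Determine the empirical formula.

Atom tally by fragment:
  CH3 → C:1 H:3
  CH2 → C:1 H:2
  CH2 → C:1 H:2
  CH2 → C:1 H:2
  CH2 → C:1 H:2
  CH3 → C:1 H:3
Element totals:
  C: 6
  H: 14
Molecular formula: C6H14.
gcd of subscripts = 2; dividing each by 2:
  C: 6/2 = 3
  H: 14/2 = 7

C3H7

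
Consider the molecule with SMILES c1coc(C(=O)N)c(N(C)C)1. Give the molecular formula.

Atom tally by fragment:
  furan ring core → C:4 H:4 O:1
  (− 2 ring H displaced by substituents)
  + CONH2 → C:1 H:2 O:1 N:1
  + N(CH3)2 → N:1 C:2 H:6
Element totals:
  C: 7
  H: 10
  N: 2
  O: 2

C7H10N2O2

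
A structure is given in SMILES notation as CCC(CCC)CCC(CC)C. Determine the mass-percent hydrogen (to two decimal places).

Atom tally by fragment:
  CH3 → C:1 H:3
  CH2 → C:1 H:2
  CH(CH2CH2CH3) → C:4 H:8
  CH2 → C:1 H:2
  CH2 → C:1 H:2
  CH(C2H5) → C:3 H:6
  CH3 → C:1 H:3
Element totals:
  C: 12
  H: 26
Molecular formula: C12H26.
Molar mass = 170.340 g/mol.
Mass from H: 26 × 1.008 = 26.208 g/mol.
%H = 26.208 / 170.340 × 100 = 15.39%.

15.39%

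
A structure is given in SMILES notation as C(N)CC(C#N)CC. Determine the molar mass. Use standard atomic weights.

Atom tally by fragment:
  H2NCH2 → C:1 H:4 N:1
  CH2 → C:1 H:2
  CH(CN) → C:2 H:1 N:1
  CH2 → C:1 H:2
  CH3 → C:1 H:3
Element totals:
  C: 6
  H: 12
  N: 2
Molecular formula: C6H12N2.
  M = 6(12.011) + 12(1.008) + 2(14.007)
    = 72.066 + 12.096 + 28.014 = 112.176

112.18 g/mol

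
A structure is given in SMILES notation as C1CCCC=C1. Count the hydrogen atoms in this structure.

10

Atom tally by fragment:
  cyclohexene ring core → C:6 H:10
Element totals:
  C: 6
  H: 10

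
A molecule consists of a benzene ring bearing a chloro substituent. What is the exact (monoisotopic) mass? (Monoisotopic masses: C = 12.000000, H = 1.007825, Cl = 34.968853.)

112.0080

Atom tally by fragment:
  benzene ring core → C:6 H:6
  (− 1 ring H displaced by substituents)
  + Cl → Cl:1
Element totals:
  C: 6
  H: 5
  Cl: 1
Molecular formula: C6H5Cl.
  M = 6(12.0) + 5(1.007825) + 34.968853
    = 72.000000 + 5.039125 + 34.968853 = 112.007978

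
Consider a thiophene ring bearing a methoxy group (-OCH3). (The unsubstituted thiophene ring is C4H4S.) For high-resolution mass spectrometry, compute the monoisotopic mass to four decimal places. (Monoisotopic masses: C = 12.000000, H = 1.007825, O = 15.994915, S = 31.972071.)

Atom tally by fragment:
  thiophene ring core → C:4 H:4 S:1
  (− 1 ring H displaced by substituents)
  + OCH3 → C:1 H:3 O:1
Element totals:
  C: 5
  H: 6
  O: 1
  S: 1
Molecular formula: C5H6OS.
  M = 5(12.0) + 6(1.007825) + 15.994915 + 31.972071
    = 60.000000 + 6.046950 + 15.994915 + 31.972071 = 114.013936

114.0139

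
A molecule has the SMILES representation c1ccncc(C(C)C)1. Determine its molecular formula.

Atom tally by fragment:
  pyridine ring core → C:5 H:5 N:1
  (− 1 ring H displaced by substituents)
  + CH(CH3)2 → C:3 H:7
Element totals:
  C: 8
  H: 11
  N: 1

C8H11N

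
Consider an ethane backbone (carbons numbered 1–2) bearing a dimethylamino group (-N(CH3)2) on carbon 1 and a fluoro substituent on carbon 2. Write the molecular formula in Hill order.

C4H10FN

Atom tally by fragment:
  (CH3)2NCH2 → C:3 H:8 N:1
  CH2F → C:1 H:2 F:1
Element totals:
  C: 4
  H: 10
  F: 1
  N: 1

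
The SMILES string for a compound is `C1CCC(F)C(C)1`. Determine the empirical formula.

Atom tally by fragment:
  cyclopentane ring core → C:5 H:10
  (− 2 ring H displaced by substituents)
  + F → F:1
  + CH3 → C:1 H:3
Element totals:
  C: 6
  H: 11
  F: 1
Molecular formula: C6H11F.
gcd of subscripts (6, 1, 11) = 1, so the empirical formula equals the molecular formula.

C6H11F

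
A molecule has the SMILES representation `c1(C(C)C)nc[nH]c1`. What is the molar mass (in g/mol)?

Atom tally by fragment:
  imidazole ring core → C:3 H:4 N:2
  (− 1 ring H displaced by substituents)
  + CH(CH3)2 → C:3 H:7
Element totals:
  C: 6
  H: 10
  N: 2
Molecular formula: C6H10N2.
  M = 6(12.011) + 10(1.008) + 2(14.007)
    = 72.066 + 10.080 + 28.014 = 110.160

110.16 g/mol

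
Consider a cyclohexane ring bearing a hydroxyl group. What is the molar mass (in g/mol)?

100.16 g/mol

Atom tally by fragment:
  cyclohexane ring core → C:6 H:12
  (− 1 ring H displaced by substituents)
  + OH → O:1 H:1
Element totals:
  C: 6
  H: 12
  O: 1
Molecular formula: C6H12O.
  M = 6(12.011) + 12(1.008) + 15.999
    = 72.066 + 12.096 + 15.999 = 100.161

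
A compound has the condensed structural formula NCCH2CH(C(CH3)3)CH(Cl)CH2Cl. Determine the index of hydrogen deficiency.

Atom tally by fragment:
  NCCH2 → C:2 H:2 N:1
  CH(C(CH3)3) → C:5 H:10
  CH(Cl) → C:1 H:1 Cl:1
  CH2Cl → C:1 H:2 Cl:1
Element totals:
  C: 9
  H: 15
  Cl: 2
  N: 1
Molecular formula: C9H15Cl2N.
DoU = (2C + 2 + N − H − X) / 2 = (2·9 + 2 + 1 − 15 − 2) / 2 = 2.

2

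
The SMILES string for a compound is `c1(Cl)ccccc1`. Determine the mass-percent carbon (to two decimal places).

64.03%

Atom tally by fragment:
  benzene ring core → C:6 H:6
  (− 1 ring H displaced by substituents)
  + Cl → Cl:1
Element totals:
  C: 6
  H: 5
  Cl: 1
Molecular formula: C6H5Cl.
Molar mass = 112.556 g/mol.
Mass from C: 6 × 12.011 = 72.066 g/mol.
%C = 72.066 / 112.556 × 100 = 64.03%.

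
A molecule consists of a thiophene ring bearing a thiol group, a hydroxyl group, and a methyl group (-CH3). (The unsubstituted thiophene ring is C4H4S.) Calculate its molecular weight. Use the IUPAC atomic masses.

146.22 g/mol

Atom tally by fragment:
  thiophene ring core → C:4 H:4 S:1
  (− 3 ring H displaced by substituents)
  + SH → S:1 H:1
  + OH → O:1 H:1
  + CH3 → C:1 H:3
Element totals:
  C: 5
  H: 6
  O: 1
  S: 2
Molecular formula: C5H6OS2.
  M = 5(12.011) + 6(1.008) + 15.999 + 2(32.06)
    = 60.055 + 6.048 + 15.999 + 64.120 = 146.222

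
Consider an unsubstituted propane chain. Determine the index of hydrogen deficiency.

Atom tally by fragment:
  CH3 → C:1 H:3
  CH2 → C:1 H:2
  CH3 → C:1 H:3
Element totals:
  C: 3
  H: 8
Molecular formula: C3H8.
DoU = (2C + 2 + N − H − X) / 2 = (2·3 + 2 + 0 − 8 − 0) / 2 = 0.

0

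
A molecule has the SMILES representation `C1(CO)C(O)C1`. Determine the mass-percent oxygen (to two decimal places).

36.32%

Atom tally by fragment:
  cyclopropane ring core → C:3 H:6
  (− 2 ring H displaced by substituents)
  + CH2OH → C:1 H:3 O:1
  + OH → O:1 H:1
Element totals:
  C: 4
  H: 8
  O: 2
Molecular formula: C4H8O2.
Molar mass = 88.106 g/mol.
Mass from O: 2 × 15.999 = 31.998 g/mol.
%O = 31.998 / 88.106 × 100 = 36.32%.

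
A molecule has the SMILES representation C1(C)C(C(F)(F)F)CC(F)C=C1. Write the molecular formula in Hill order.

C8H10F4

Atom tally by fragment:
  cyclohexene ring core → C:6 H:10
  (− 3 ring H displaced by substituents)
  + CH3 → C:1 H:3
  + CF3 → C:1 F:3
  + F → F:1
Element totals:
  C: 8
  H: 10
  F: 4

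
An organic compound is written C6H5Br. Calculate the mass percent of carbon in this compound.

Atom tally by fragment:
  benzene ring core → C:6 H:6
  (− 1 ring H displaced by substituents)
  + Br → Br:1
Element totals:
  C: 6
  H: 5
  Br: 1
Molecular formula: C6H5Br.
Molar mass = 157.010 g/mol.
Mass from C: 6 × 12.011 = 72.066 g/mol.
%C = 72.066 / 157.010 × 100 = 45.90%.

45.90%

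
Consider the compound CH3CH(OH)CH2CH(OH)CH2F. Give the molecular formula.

C5H11FO2

Element totals:
  C: 5
  H: 11
  F: 1
  O: 2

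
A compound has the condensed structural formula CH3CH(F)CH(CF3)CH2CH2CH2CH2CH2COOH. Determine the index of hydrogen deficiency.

Element totals:
  C: 10
  H: 16
  F: 4
  O: 2
Molecular formula: C10H16F4O2.
DoU = (2C + 2 + N − H − X) / 2 = (2·10 + 2 + 0 − 16 − 4) / 2 = 1.

1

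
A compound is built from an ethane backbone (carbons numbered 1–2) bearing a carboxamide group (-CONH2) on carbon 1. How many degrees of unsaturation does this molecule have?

1

Atom tally by fragment:
  H2NOCCH2 → C:2 H:4 O:1 N:1
  CH3 → C:1 H:3
Element totals:
  C: 3
  H: 7
  N: 1
  O: 1
Molecular formula: C3H7NO.
DoU = (2C + 2 + N − H − X) / 2 = (2·3 + 2 + 1 − 7 − 0) / 2 = 1.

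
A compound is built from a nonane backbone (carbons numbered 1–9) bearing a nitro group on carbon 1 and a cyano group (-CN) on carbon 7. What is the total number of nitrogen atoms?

2

Atom tally by fragment:
  O2NCH2 → C:1 H:2 N:1 O:2
  CH2 → C:1 H:2
  CH2 → C:1 H:2
  CH2 → C:1 H:2
  CH2 → C:1 H:2
  CH2 → C:1 H:2
  CH(CN) → C:2 H:1 N:1
  CH2 → C:1 H:2
  CH3 → C:1 H:3
Element totals:
  C: 10
  H: 18
  N: 2
  O: 2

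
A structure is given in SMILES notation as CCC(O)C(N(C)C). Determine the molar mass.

117.19 g/mol

Atom tally by fragment:
  CH3 → C:1 H:3
  CH2 → C:1 H:2
  CH(OH) → C:1 H:2 O:1
  CH2N(CH3)2 → C:3 H:8 N:1
Element totals:
  C: 6
  H: 15
  N: 1
  O: 1
Molecular formula: C6H15NO.
  M = 6(12.011) + 15(1.008) + 14.007 + 15.999
    = 72.066 + 15.120 + 14.007 + 15.999 = 117.192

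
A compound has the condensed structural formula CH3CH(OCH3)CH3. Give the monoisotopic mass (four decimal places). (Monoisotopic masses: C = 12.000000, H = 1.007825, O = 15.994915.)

Element totals:
  C: 4
  H: 10
  O: 1
Molecular formula: C4H10O.
  M = 4(12.0) + 10(1.007825) + 15.994915
    = 48.000000 + 10.078250 + 15.994915 = 74.073165

74.0732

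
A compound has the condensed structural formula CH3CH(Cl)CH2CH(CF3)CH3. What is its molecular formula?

C6H10ClF3

Element totals:
  C: 6
  H: 10
  Cl: 1
  F: 3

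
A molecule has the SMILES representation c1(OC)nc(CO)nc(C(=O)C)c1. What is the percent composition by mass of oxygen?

Atom tally by fragment:
  pyrimidine ring core → C:4 H:4 N:2
  (− 3 ring H displaced by substituents)
  + OCH3 → C:1 H:3 O:1
  + CH2OH → C:1 H:3 O:1
  + COCH3 → C:2 H:3 O:1
Element totals:
  C: 8
  H: 10
  N: 2
  O: 3
Molecular formula: C8H10N2O3.
Molar mass = 182.179 g/mol.
Mass from O: 3 × 15.999 = 47.997 g/mol.
%O = 47.997 / 182.179 × 100 = 26.35%.

26.35%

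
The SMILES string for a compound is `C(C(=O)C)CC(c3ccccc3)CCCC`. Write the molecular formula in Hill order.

C15H22O

Atom tally by fragment:
  CH3COCH2 → C:3 H:5 O:1
  CH2 → C:1 H:2
  CH(C6H5) → C:7 H:6
  CH2 → C:1 H:2
  CH2 → C:1 H:2
  CH2 → C:1 H:2
  CH3 → C:1 H:3
Element totals:
  C: 15
  H: 22
  O: 1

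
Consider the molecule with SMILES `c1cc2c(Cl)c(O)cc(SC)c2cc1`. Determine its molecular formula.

Atom tally by fragment:
  naphthalene ring system core → C:10 H:8
  (− 3 ring H displaced by substituents)
  + Cl → Cl:1
  + OH → O:1 H:1
  + SCH3 → C:1 H:3 S:1
Element totals:
  C: 11
  H: 9
  Cl: 1
  O: 1
  S: 1

C11H9ClOS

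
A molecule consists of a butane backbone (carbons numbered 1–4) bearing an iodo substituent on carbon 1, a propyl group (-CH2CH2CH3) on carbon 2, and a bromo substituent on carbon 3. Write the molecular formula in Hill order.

C7H14BrI

Atom tally by fragment:
  ICH2 → C:1 H:2 I:1
  CH(CH2CH2CH3) → C:4 H:8
  CH(Br) → C:1 H:1 Br:1
  CH3 → C:1 H:3
Element totals:
  C: 7
  H: 14
  Br: 1
  I: 1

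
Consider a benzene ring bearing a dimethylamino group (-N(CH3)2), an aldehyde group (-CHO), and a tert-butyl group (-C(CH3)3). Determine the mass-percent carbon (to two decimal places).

76.06%

Atom tally by fragment:
  benzene ring core → C:6 H:6
  (− 3 ring H displaced by substituents)
  + N(CH3)2 → N:1 C:2 H:6
  + CHO → C:1 H:1 O:1
  + C(CH3)3 → C:4 H:9
Element totals:
  C: 13
  H: 19
  N: 1
  O: 1
Molecular formula: C13H19NO.
Molar mass = 205.301 g/mol.
Mass from C: 13 × 12.011 = 156.143 g/mol.
%C = 156.143 / 205.301 × 100 = 76.06%.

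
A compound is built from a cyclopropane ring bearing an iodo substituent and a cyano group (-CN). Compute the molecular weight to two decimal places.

192.99 g/mol

Atom tally by fragment:
  cyclopropane ring core → C:3 H:6
  (− 2 ring H displaced by substituents)
  + I → I:1
  + CN → C:1 N:1
Element totals:
  C: 4
  H: 4
  I: 1
  N: 1
Molecular formula: C4H4IN.
  M = 4(12.011) + 4(1.008) + 126.904 + 14.007
    = 48.044 + 4.032 + 126.904 + 14.007 = 192.987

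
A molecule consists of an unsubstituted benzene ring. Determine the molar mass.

78.11 g/mol

Atom tally by fragment:
  benzene ring core → C:6 H:6
Element totals:
  C: 6
  H: 6
Molecular formula: C6H6.
  M = 6(12.011) + 6(1.008)
    = 72.066 + 6.048 = 78.114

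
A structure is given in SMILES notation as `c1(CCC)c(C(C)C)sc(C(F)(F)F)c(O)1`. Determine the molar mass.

Atom tally by fragment:
  thiophene ring core → C:4 H:4 S:1
  (− 4 ring H displaced by substituents)
  + CH2CH2CH3 → C:3 H:7
  + CH(CH3)2 → C:3 H:7
  + CF3 → C:1 F:3
  + OH → O:1 H:1
Element totals:
  C: 11
  H: 15
  F: 3
  O: 1
  S: 1
Molecular formula: C11H15F3OS.
  M = 11(12.011) + 15(1.008) + 3(18.998) + 15.999 + 32.06
    = 132.121 + 15.120 + 56.994 + 15.999 + 32.060 = 252.294

252.29 g/mol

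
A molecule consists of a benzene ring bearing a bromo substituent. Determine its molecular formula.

Atom tally by fragment:
  benzene ring core → C:6 H:6
  (− 1 ring H displaced by substituents)
  + Br → Br:1
Element totals:
  C: 6
  H: 5
  Br: 1

C6H5Br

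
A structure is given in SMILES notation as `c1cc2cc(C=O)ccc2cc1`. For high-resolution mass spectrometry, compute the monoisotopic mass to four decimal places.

156.0575

Atom tally by fragment:
  naphthalene ring system core → C:10 H:8
  (− 1 ring H displaced by substituents)
  + CHO → C:1 H:1 O:1
Element totals:
  C: 11
  H: 8
  O: 1
Molecular formula: C11H8O.
  M = 11(12.0) + 8(1.007825) + 15.994915
    = 132.000000 + 8.062600 + 15.994915 = 156.057515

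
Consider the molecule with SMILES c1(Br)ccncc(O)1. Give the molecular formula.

C5H4BrNO

Atom tally by fragment:
  pyridine ring core → C:5 H:5 N:1
  (− 2 ring H displaced by substituents)
  + Br → Br:1
  + OH → O:1 H:1
Element totals:
  C: 5
  H: 4
  Br: 1
  N: 1
  O: 1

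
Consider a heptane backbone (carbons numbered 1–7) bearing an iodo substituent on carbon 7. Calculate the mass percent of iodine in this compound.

56.13%

Atom tally by fragment:
  CH3 → C:1 H:3
  CH2 → C:1 H:2
  CH2 → C:1 H:2
  CH2 → C:1 H:2
  CH2 → C:1 H:2
  CH2 → C:1 H:2
  CH2I → C:1 H:2 I:1
Element totals:
  C: 7
  H: 15
  I: 1
Molecular formula: C7H15I.
Molar mass = 226.101 g/mol.
Mass from I: 1 × 126.904 = 126.904 g/mol.
%I = 126.904 / 226.101 × 100 = 56.13%.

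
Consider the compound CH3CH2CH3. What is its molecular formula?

C3H8

Atom tally by fragment:
  CH3 → C:1 H:3
  CH2 → C:1 H:2
  CH3 → C:1 H:3
Element totals:
  C: 3
  H: 8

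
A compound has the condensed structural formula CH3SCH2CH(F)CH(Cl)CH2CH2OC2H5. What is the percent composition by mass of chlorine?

16.51%

Atom tally by fragment:
  CH3SCH2 → C:2 H:5 S:1
  CH(F) → C:1 H:1 F:1
  CH(Cl) → C:1 H:1 Cl:1
  CH2 → C:1 H:2
  CH2OC2H5 → C:3 H:7 O:1
Element totals:
  C: 8
  H: 16
  Cl: 1
  F: 1
  O: 1
  S: 1
Molecular formula: C8H16ClFOS.
Molar mass = 214.723 g/mol.
Mass from Cl: 1 × 35.45 = 35.450 g/mol.
%Cl = 35.450 / 214.723 × 100 = 16.51%.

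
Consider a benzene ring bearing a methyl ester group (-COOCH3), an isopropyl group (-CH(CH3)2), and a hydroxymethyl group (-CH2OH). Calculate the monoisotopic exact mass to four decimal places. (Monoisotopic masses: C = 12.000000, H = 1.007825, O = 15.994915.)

Atom tally by fragment:
  benzene ring core → C:6 H:6
  (− 3 ring H displaced by substituents)
  + COOCH3 → C:2 H:3 O:2
  + CH(CH3)2 → C:3 H:7
  + CH2OH → C:1 H:3 O:1
Element totals:
  C: 12
  H: 16
  O: 3
Molecular formula: C12H16O3.
  M = 12(12.0) + 16(1.007825) + 3(15.994915)
    = 144.000000 + 16.125200 + 47.984745 = 208.109945

208.1099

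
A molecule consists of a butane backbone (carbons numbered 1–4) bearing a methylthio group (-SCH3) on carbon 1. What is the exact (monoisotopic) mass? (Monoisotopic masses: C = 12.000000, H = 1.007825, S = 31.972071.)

Atom tally by fragment:
  CH3SCH2 → C:2 H:5 S:1
  CH2 → C:1 H:2
  CH2 → C:1 H:2
  CH3 → C:1 H:3
Element totals:
  C: 5
  H: 12
  S: 1
Molecular formula: C5H12S.
  M = 5(12.0) + 12(1.007825) + 31.972071
    = 60.000000 + 12.093900 + 31.972071 = 104.065971

104.0660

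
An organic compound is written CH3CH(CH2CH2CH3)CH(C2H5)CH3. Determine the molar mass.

Element totals:
  C: 9
  H: 20
Molecular formula: C9H20.
  M = 9(12.011) + 20(1.008)
    = 108.099 + 20.160 = 128.259

128.26 g/mol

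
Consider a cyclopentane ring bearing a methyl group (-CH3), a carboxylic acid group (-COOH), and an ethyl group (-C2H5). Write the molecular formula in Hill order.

Atom tally by fragment:
  cyclopentane ring core → C:5 H:10
  (− 3 ring H displaced by substituents)
  + CH3 → C:1 H:3
  + COOH → C:1 H:1 O:2
  + C2H5 → C:2 H:5
Element totals:
  C: 9
  H: 16
  O: 2

C9H16O2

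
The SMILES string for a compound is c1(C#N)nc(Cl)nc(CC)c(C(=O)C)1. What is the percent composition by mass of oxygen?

Atom tally by fragment:
  pyrimidine ring core → C:4 H:4 N:2
  (− 4 ring H displaced by substituents)
  + CN → C:1 N:1
  + Cl → Cl:1
  + C2H5 → C:2 H:5
  + COCH3 → C:2 H:3 O:1
Element totals:
  C: 9
  H: 8
  Cl: 1
  N: 3
  O: 1
Molecular formula: C9H8ClN3O.
Molar mass = 209.633 g/mol.
Mass from O: 1 × 15.999 = 15.999 g/mol.
%O = 15.999 / 209.633 × 100 = 7.63%.

7.63%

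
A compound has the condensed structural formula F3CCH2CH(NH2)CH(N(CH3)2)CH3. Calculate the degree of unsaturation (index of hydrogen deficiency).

Atom tally by fragment:
  F3CCH2 → C:2 H:2 F:3
  CH(NH2) → C:1 H:3 N:1
  CH(N(CH3)2) → C:3 H:7 N:1
  CH3 → C:1 H:3
Element totals:
  C: 7
  H: 15
  F: 3
  N: 2
Molecular formula: C7H15F3N2.
DoU = (2C + 2 + N − H − X) / 2 = (2·7 + 2 + 2 − 15 − 3) / 2 = 0.

0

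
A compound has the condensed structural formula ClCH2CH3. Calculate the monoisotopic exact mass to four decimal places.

64.0080

Atom tally by fragment:
  ClCH2 → C:1 H:2 Cl:1
  CH3 → C:1 H:3
Element totals:
  C: 2
  H: 5
  Cl: 1
Molecular formula: C2H5Cl.
  M = 2(12.0) + 5(1.007825) + 34.968853
    = 24.000000 + 5.039125 + 34.968853 = 64.007978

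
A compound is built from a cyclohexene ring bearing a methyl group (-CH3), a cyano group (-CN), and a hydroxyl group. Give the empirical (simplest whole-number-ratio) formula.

C8H11NO

Atom tally by fragment:
  cyclohexene ring core → C:6 H:10
  (− 3 ring H displaced by substituents)
  + CH3 → C:1 H:3
  + CN → C:1 N:1
  + OH → O:1 H:1
Element totals:
  C: 8
  H: 11
  N: 1
  O: 1
Molecular formula: C8H11NO.
gcd of subscripts (8, 11, 1, 1) = 1, so the empirical formula equals the molecular formula.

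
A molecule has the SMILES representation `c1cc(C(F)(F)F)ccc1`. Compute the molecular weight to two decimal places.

Atom tally by fragment:
  benzene ring core → C:6 H:6
  (− 1 ring H displaced by substituents)
  + CF3 → C:1 F:3
Element totals:
  C: 7
  H: 5
  F: 3
Molecular formula: C7H5F3.
  M = 7(12.011) + 5(1.008) + 3(18.998)
    = 84.077 + 5.040 + 56.994 = 146.111

146.11 g/mol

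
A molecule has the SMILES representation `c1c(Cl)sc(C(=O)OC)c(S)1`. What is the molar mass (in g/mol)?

208.67 g/mol

Atom tally by fragment:
  thiophene ring core → C:4 H:4 S:1
  (− 3 ring H displaced by substituents)
  + Cl → Cl:1
  + COOCH3 → C:2 H:3 O:2
  + SH → S:1 H:1
Element totals:
  C: 6
  H: 5
  Cl: 1
  O: 2
  S: 2
Molecular formula: C6H5ClO2S2.
  M = 6(12.011) + 5(1.008) + 35.45 + 2(15.999) + 2(32.06)
    = 72.066 + 5.040 + 35.450 + 31.998 + 64.120 = 208.674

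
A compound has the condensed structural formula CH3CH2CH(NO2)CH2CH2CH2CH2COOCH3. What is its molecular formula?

C9H17NO4

Element totals:
  C: 9
  H: 17
  N: 1
  O: 4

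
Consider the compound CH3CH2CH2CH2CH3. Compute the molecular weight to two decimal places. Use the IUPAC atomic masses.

Atom tally by fragment:
  CH3 → C:1 H:3
  CH2 → C:1 H:2
  CH2 → C:1 H:2
  CH2 → C:1 H:2
  CH3 → C:1 H:3
Element totals:
  C: 5
  H: 12
Molecular formula: C5H12.
  M = 5(12.011) + 12(1.008)
    = 60.055 + 12.096 = 72.151

72.15 g/mol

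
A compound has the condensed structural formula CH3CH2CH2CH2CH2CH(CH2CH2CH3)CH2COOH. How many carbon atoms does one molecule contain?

11

Atom tally by fragment:
  CH3 → C:1 H:3
  CH2 → C:1 H:2
  CH2 → C:1 H:2
  CH2 → C:1 H:2
  CH2 → C:1 H:2
  CH(CH2CH2CH3) → C:4 H:8
  CH2COOH → C:2 H:3 O:2
Element totals:
  C: 11
  H: 22
  O: 2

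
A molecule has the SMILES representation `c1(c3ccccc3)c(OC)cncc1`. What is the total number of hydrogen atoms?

11

Atom tally by fragment:
  pyridine ring core → C:5 H:5 N:1
  (− 2 ring H displaced by substituents)
  + C6H5 → C:6 H:5
  + OCH3 → C:1 H:3 O:1
Element totals:
  C: 12
  H: 11
  N: 1
  O: 1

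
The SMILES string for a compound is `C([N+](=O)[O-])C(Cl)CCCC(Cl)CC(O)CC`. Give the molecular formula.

C10H19Cl2NO3

Atom tally by fragment:
  O2NCH2 → C:1 H:2 N:1 O:2
  CH(Cl) → C:1 H:1 Cl:1
  CH2 → C:1 H:2
  CH2 → C:1 H:2
  CH2 → C:1 H:2
  CH(Cl) → C:1 H:1 Cl:1
  CH2 → C:1 H:2
  CH(OH) → C:1 H:2 O:1
  CH2 → C:1 H:2
  CH3 → C:1 H:3
Element totals:
  C: 10
  H: 19
  Cl: 2
  N: 1
  O: 3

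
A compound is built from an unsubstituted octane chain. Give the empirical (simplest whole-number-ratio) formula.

Atom tally by fragment:
  CH3 → C:1 H:3
  CH2 → C:1 H:2
  CH2 → C:1 H:2
  CH2 → C:1 H:2
  CH2 → C:1 H:2
  CH2 → C:1 H:2
  CH2 → C:1 H:2
  CH3 → C:1 H:3
Element totals:
  C: 8
  H: 18
Molecular formula: C8H18.
gcd of subscripts = 2; dividing each by 2:
  C: 8/2 = 4
  H: 18/2 = 9

C4H9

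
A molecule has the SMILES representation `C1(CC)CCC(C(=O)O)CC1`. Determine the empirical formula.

C9H16O2

Atom tally by fragment:
  cyclohexane ring core → C:6 H:12
  (− 2 ring H displaced by substituents)
  + C2H5 → C:2 H:5
  + COOH → C:1 H:1 O:2
Element totals:
  C: 9
  H: 16
  O: 2
Molecular formula: C9H16O2.
gcd of subscripts (9, 16, 2) = 1, so the empirical formula equals the molecular formula.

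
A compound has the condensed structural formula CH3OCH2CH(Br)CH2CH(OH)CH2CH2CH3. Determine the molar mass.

Atom tally by fragment:
  CH3OCH2 → C:2 H:5 O:1
  CH(Br) → C:1 H:1 Br:1
  CH2 → C:1 H:2
  CH(OH) → C:1 H:2 O:1
  CH2 → C:1 H:2
  CH2 → C:1 H:2
  CH3 → C:1 H:3
Element totals:
  C: 8
  H: 17
  Br: 1
  O: 2
Molecular formula: C8H17BrO2.
  M = 8(12.011) + 17(1.008) + 79.904 + 2(15.999)
    = 96.088 + 17.136 + 79.904 + 31.998 = 225.126

225.13 g/mol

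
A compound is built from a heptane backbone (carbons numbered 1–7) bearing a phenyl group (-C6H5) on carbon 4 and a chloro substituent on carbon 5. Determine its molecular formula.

Atom tally by fragment:
  CH3 → C:1 H:3
  CH2 → C:1 H:2
  CH2 → C:1 H:2
  CH(C6H5) → C:7 H:6
  CH(Cl) → C:1 H:1 Cl:1
  CH2 → C:1 H:2
  CH3 → C:1 H:3
Element totals:
  C: 13
  H: 19
  Cl: 1

C13H19Cl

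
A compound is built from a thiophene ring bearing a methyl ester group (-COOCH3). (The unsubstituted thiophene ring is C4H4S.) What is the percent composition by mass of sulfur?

Atom tally by fragment:
  thiophene ring core → C:4 H:4 S:1
  (− 1 ring H displaced by substituents)
  + COOCH3 → C:2 H:3 O:2
Element totals:
  C: 6
  H: 6
  O: 2
  S: 1
Molecular formula: C6H6O2S.
Molar mass = 142.172 g/mol.
Mass from S: 1 × 32.06 = 32.060 g/mol.
%S = 32.060 / 142.172 × 100 = 22.55%.

22.55%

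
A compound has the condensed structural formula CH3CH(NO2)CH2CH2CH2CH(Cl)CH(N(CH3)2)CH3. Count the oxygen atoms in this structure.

2

Atom tally by fragment:
  CH3 → C:1 H:3
  CH(NO2) → C:1 H:1 N:1 O:2
  CH2 → C:1 H:2
  CH2 → C:1 H:2
  CH2 → C:1 H:2
  CH(Cl) → C:1 H:1 Cl:1
  CH(N(CH3)2) → C:3 H:7 N:1
  CH3 → C:1 H:3
Element totals:
  C: 10
  H: 21
  Cl: 1
  N: 2
  O: 2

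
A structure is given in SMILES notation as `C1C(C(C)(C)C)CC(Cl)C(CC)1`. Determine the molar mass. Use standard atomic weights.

Atom tally by fragment:
  cyclopentane ring core → C:5 H:10
  (− 3 ring H displaced by substituents)
  + C(CH3)3 → C:4 H:9
  + Cl → Cl:1
  + C2H5 → C:2 H:5
Element totals:
  C: 11
  H: 21
  Cl: 1
Molecular formula: C11H21Cl.
  M = 11(12.011) + 21(1.008) + 35.45
    = 132.121 + 21.168 + 35.450 = 188.739

188.74 g/mol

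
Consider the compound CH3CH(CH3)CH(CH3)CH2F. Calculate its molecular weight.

104.17 g/mol

Element totals:
  C: 6
  H: 13
  F: 1
Molecular formula: C6H13F.
  M = 6(12.011) + 13(1.008) + 18.998
    = 72.066 + 13.104 + 18.998 = 104.168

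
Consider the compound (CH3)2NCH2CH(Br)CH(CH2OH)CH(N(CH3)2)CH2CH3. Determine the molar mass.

Atom tally by fragment:
  (CH3)2NCH2 → C:3 H:8 N:1
  CH(Br) → C:1 H:1 Br:1
  CH(CH2OH) → C:2 H:4 O:1
  CH(N(CH3)2) → C:3 H:7 N:1
  CH2 → C:1 H:2
  CH3 → C:1 H:3
Element totals:
  C: 11
  H: 25
  Br: 1
  N: 2
  O: 1
Molecular formula: C11H25BrN2O.
  M = 11(12.011) + 25(1.008) + 79.904 + 2(14.007) + 15.999
    = 132.121 + 25.200 + 79.904 + 28.014 + 15.999 = 281.238

281.24 g/mol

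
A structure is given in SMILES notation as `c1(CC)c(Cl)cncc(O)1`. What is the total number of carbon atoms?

7

Atom tally by fragment:
  pyridine ring core → C:5 H:5 N:1
  (− 3 ring H displaced by substituents)
  + C2H5 → C:2 H:5
  + Cl → Cl:1
  + OH → O:1 H:1
Element totals:
  C: 7
  H: 8
  Cl: 1
  N: 1
  O: 1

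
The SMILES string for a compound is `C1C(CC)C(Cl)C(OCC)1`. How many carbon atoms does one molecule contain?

8

Atom tally by fragment:
  cyclobutane ring core → C:4 H:8
  (− 3 ring H displaced by substituents)
  + C2H5 → C:2 H:5
  + Cl → Cl:1
  + OC2H5 → C:2 H:5 O:1
Element totals:
  C: 8
  H: 15
  Cl: 1
  O: 1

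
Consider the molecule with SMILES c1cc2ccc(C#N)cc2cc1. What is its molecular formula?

Atom tally by fragment:
  naphthalene ring system core → C:10 H:8
  (− 1 ring H displaced by substituents)
  + CN → C:1 N:1
Element totals:
  C: 11
  H: 7
  N: 1

C11H7N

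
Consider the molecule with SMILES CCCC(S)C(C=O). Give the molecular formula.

Atom tally by fragment:
  CH3 → C:1 H:3
  CH2 → C:1 H:2
  CH2 → C:1 H:2
  CH(SH) → C:1 H:2 S:1
  CH2CHO → C:2 H:3 O:1
Element totals:
  C: 6
  H: 12
  O: 1
  S: 1

C6H12OS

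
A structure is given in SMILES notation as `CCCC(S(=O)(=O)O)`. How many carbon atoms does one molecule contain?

4

Atom tally by fragment:
  CH3 → C:1 H:3
  CH2 → C:1 H:2
  CH2 → C:1 H:2
  CH2SO3H → C:1 H:3 S:1 O:3
Element totals:
  C: 4
  H: 10
  O: 3
  S: 1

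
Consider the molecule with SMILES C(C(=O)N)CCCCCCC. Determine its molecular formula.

C9H19NO

Atom tally by fragment:
  H2NOCCH2 → C:2 H:4 O:1 N:1
  CH2 → C:1 H:2
  CH2 → C:1 H:2
  CH2 → C:1 H:2
  CH2 → C:1 H:2
  CH2 → C:1 H:2
  CH2 → C:1 H:2
  CH3 → C:1 H:3
Element totals:
  C: 9
  H: 19
  N: 1
  O: 1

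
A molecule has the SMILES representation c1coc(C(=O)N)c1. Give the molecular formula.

C5H5NO2

Atom tally by fragment:
  furan ring core → C:4 H:4 O:1
  (− 1 ring H displaced by substituents)
  + CONH2 → C:1 H:2 O:1 N:1
Element totals:
  C: 5
  H: 5
  N: 1
  O: 2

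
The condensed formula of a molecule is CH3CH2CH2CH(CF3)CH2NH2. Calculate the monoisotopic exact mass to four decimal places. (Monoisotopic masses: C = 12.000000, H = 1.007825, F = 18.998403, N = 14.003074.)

Element totals:
  C: 6
  H: 12
  F: 3
  N: 1
Molecular formula: C6H12F3N.
  M = 6(12.0) + 12(1.007825) + 3(18.998403) + 14.003074
    = 72.000000 + 12.093900 + 56.995209 + 14.003074 = 155.092183

155.0922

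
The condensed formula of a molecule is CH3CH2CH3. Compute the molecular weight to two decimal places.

Atom tally by fragment:
  CH3 → C:1 H:3
  CH2 → C:1 H:2
  CH3 → C:1 H:3
Element totals:
  C: 3
  H: 8
Molecular formula: C3H8.
  M = 3(12.011) + 8(1.008)
    = 36.033 + 8.064 = 44.097

44.10 g/mol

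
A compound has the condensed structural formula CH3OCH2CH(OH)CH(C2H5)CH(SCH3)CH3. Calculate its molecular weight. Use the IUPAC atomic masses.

192.32 g/mol

Atom tally by fragment:
  CH3OCH2 → C:2 H:5 O:1
  CH(OH) → C:1 H:2 O:1
  CH(C2H5) → C:3 H:6
  CH(SCH3) → C:2 H:4 S:1
  CH3 → C:1 H:3
Element totals:
  C: 9
  H: 20
  O: 2
  S: 1
Molecular formula: C9H20O2S.
  M = 9(12.011) + 20(1.008) + 2(15.999) + 32.06
    = 108.099 + 20.160 + 31.998 + 32.060 = 192.317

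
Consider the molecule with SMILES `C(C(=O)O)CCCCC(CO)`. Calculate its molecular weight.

160.21 g/mol

Atom tally by fragment:
  HOOCCH2 → C:2 H:3 O:2
  CH2 → C:1 H:2
  CH2 → C:1 H:2
  CH2 → C:1 H:2
  CH2 → C:1 H:2
  CH2CH2OH → C:2 H:5 O:1
Element totals:
  C: 8
  H: 16
  O: 3
Molecular formula: C8H16O3.
  M = 8(12.011) + 16(1.008) + 3(15.999)
    = 96.088 + 16.128 + 47.997 = 160.213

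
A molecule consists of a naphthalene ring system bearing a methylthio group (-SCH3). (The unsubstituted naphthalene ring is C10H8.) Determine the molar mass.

174.26 g/mol

Atom tally by fragment:
  naphthalene ring system core → C:10 H:8
  (− 1 ring H displaced by substituents)
  + SCH3 → C:1 H:3 S:1
Element totals:
  C: 11
  H: 10
  S: 1
Molecular formula: C11H10S.
  M = 11(12.011) + 10(1.008) + 32.06
    = 132.121 + 10.080 + 32.060 = 174.261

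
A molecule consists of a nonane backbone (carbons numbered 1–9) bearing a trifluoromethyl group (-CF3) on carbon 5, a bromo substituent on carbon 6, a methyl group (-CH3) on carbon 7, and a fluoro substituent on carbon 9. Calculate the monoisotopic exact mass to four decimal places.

Atom tally by fragment:
  CH3 → C:1 H:3
  CH2 → C:1 H:2
  CH2 → C:1 H:2
  CH2 → C:1 H:2
  CH(CF3) → C:2 H:1 F:3
  CH(Br) → C:1 H:1 Br:1
  CH(CH3) → C:2 H:4
  CH2 → C:1 H:2
  CH2F → C:1 H:2 F:1
Element totals:
  C: 11
  H: 19
  Br: 1
  F: 4
Molecular formula: C11H19BrF4.
  M = 11(12.0) + 19(1.007825) + 78.918338 + 4(18.998403)
    = 132.000000 + 19.148675 + 78.918338 + 75.993612 = 306.060625

306.0606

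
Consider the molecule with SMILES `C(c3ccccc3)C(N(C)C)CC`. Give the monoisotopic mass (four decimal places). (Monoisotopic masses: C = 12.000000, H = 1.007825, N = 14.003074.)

177.1517

Atom tally by fragment:
  C6H5CH2 → C:7 H:7
  CH(N(CH3)2) → C:3 H:7 N:1
  CH2 → C:1 H:2
  CH3 → C:1 H:3
Element totals:
  C: 12
  H: 19
  N: 1
Molecular formula: C12H19N.
  M = 12(12.0) + 19(1.007825) + 14.003074
    = 144.000000 + 19.148675 + 14.003074 = 177.151749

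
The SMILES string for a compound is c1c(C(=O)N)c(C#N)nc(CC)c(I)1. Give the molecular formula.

Atom tally by fragment:
  pyridine ring core → C:5 H:5 N:1
  (− 4 ring H displaced by substituents)
  + CONH2 → C:1 H:2 O:1 N:1
  + CN → C:1 N:1
  + C2H5 → C:2 H:5
  + I → I:1
Element totals:
  C: 9
  H: 8
  I: 1
  N: 3
  O: 1

C9H8IN3O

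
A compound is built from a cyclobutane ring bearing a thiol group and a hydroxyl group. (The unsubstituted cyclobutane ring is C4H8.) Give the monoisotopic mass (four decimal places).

Atom tally by fragment:
  cyclobutane ring core → C:4 H:8
  (− 2 ring H displaced by substituents)
  + SH → S:1 H:1
  + OH → O:1 H:1
Element totals:
  C: 4
  H: 8
  O: 1
  S: 1
Molecular formula: C4H8OS.
  M = 4(12.0) + 8(1.007825) + 15.994915 + 31.972071
    = 48.000000 + 8.062600 + 15.994915 + 31.972071 = 104.029586

104.0296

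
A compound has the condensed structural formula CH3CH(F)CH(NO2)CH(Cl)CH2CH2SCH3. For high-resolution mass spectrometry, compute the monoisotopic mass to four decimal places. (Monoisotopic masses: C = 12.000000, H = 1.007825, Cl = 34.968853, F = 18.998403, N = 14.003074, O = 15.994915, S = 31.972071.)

229.0340

Element totals:
  C: 7
  H: 13
  Cl: 1
  F: 1
  N: 1
  O: 2
  S: 1
Molecular formula: C7H13ClFNO2S.
  M = 7(12.0) + 13(1.007825) + 34.968853 + 18.998403 + 14.003074 + 2(15.994915) + 31.972071
    = 84.000000 + 13.101725 + 34.968853 + 18.998403 + 14.003074 + 31.989830 + 31.972071 = 229.033956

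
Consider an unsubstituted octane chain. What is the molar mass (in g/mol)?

114.23 g/mol

Atom tally by fragment:
  CH3 → C:1 H:3
  CH2 → C:1 H:2
  CH2 → C:1 H:2
  CH2 → C:1 H:2
  CH2 → C:1 H:2
  CH2 → C:1 H:2
  CH2 → C:1 H:2
  CH3 → C:1 H:3
Element totals:
  C: 8
  H: 18
Molecular formula: C8H18.
  M = 8(12.011) + 18(1.008)
    = 96.088 + 18.144 = 114.232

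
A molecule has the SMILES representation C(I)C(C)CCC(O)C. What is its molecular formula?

C7H15IO

Atom tally by fragment:
  ICH2 → C:1 H:2 I:1
  CH(CH3) → C:2 H:4
  CH2 → C:1 H:2
  CH2 → C:1 H:2
  CH(OH) → C:1 H:2 O:1
  CH3 → C:1 H:3
Element totals:
  C: 7
  H: 15
  I: 1
  O: 1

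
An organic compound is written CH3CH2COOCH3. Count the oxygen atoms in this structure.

Atom tally by fragment:
  CH3 → C:1 H:3
  CH2COOCH3 → C:3 H:5 O:2
Element totals:
  C: 4
  H: 8
  O: 2

2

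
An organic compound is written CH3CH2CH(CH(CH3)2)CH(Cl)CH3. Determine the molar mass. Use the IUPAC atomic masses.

Element totals:
  C: 8
  H: 17
  Cl: 1
Molecular formula: C8H17Cl.
  M = 8(12.011) + 17(1.008) + 35.45
    = 96.088 + 17.136 + 35.450 = 148.674

148.67 g/mol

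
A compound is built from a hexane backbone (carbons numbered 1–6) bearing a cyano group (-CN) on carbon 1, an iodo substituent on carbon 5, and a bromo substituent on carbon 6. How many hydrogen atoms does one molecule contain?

Atom tally by fragment:
  NCCH2 → C:2 H:2 N:1
  CH2 → C:1 H:2
  CH2 → C:1 H:2
  CH2 → C:1 H:2
  CH(I) → C:1 H:1 I:1
  CH2Br → C:1 H:2 Br:1
Element totals:
  C: 7
  H: 11
  Br: 1
  I: 1
  N: 1

11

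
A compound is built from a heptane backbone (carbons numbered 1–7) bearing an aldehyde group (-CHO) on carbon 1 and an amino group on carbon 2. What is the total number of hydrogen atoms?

Atom tally by fragment:
  OHCCH2 → C:2 H:3 O:1
  CH(NH2) → C:1 H:3 N:1
  CH2 → C:1 H:2
  CH2 → C:1 H:2
  CH2 → C:1 H:2
  CH2 → C:1 H:2
  CH3 → C:1 H:3
Element totals:
  C: 8
  H: 17
  N: 1
  O: 1

17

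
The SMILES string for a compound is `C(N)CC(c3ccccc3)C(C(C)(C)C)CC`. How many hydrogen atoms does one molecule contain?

27

Atom tally by fragment:
  H2NCH2 → C:1 H:4 N:1
  CH2 → C:1 H:2
  CH(C6H5) → C:7 H:6
  CH(C(CH3)3) → C:5 H:10
  CH2 → C:1 H:2
  CH3 → C:1 H:3
Element totals:
  C: 16
  H: 27
  N: 1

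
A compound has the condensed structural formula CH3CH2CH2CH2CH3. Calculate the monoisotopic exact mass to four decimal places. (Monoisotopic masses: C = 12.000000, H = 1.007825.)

72.0939

Element totals:
  C: 5
  H: 12
Molecular formula: C5H12.
  M = 5(12.0) + 12(1.007825)
    = 60.000000 + 12.093900 = 72.093900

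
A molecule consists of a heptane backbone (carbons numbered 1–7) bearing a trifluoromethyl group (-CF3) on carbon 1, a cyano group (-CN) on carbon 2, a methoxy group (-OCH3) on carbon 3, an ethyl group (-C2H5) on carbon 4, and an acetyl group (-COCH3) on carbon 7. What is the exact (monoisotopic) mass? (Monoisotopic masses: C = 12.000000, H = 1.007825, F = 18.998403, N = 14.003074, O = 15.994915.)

Atom tally by fragment:
  F3CCH2 → C:2 H:2 F:3
  CH(CN) → C:2 H:1 N:1
  CH(OCH3) → C:2 H:4 O:1
  CH(C2H5) → C:3 H:6
  CH2 → C:1 H:2
  CH2 → C:1 H:2
  CH2COCH3 → C:3 H:5 O:1
Element totals:
  C: 14
  H: 22
  F: 3
  N: 1
  O: 2
Molecular formula: C14H22F3NO2.
  M = 14(12.0) + 22(1.007825) + 3(18.998403) + 14.003074 + 2(15.994915)
    = 168.000000 + 22.172150 + 56.995209 + 14.003074 + 31.989830 = 293.160263

293.1603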